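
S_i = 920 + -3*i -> [920, 917, 914, 911, 908]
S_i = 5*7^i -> [5, 35, 245, 1715, 12005]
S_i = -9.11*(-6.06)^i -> [-9.11, 55.21, -334.55, 2027.39, -12285.95]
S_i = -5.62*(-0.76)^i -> [-5.62, 4.27, -3.25, 2.47, -1.87]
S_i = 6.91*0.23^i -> [6.91, 1.59, 0.37, 0.08, 0.02]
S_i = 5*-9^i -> [5, -45, 405, -3645, 32805]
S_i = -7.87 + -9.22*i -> [-7.87, -17.09, -26.31, -35.53, -44.75]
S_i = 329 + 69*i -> [329, 398, 467, 536, 605]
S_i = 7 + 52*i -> [7, 59, 111, 163, 215]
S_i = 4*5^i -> [4, 20, 100, 500, 2500]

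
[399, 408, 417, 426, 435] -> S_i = 399 + 9*i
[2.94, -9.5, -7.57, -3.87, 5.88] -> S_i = Random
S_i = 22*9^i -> [22, 198, 1782, 16038, 144342]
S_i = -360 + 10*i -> [-360, -350, -340, -330, -320]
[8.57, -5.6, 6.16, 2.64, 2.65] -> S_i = Random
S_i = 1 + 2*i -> [1, 3, 5, 7, 9]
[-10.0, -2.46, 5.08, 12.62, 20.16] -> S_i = -10.00 + 7.54*i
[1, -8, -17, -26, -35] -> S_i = 1 + -9*i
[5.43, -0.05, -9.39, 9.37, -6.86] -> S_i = Random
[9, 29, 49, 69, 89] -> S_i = 9 + 20*i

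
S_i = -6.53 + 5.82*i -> [-6.53, -0.71, 5.11, 10.93, 16.75]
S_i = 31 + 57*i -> [31, 88, 145, 202, 259]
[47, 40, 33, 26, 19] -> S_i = 47 + -7*i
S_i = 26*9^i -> [26, 234, 2106, 18954, 170586]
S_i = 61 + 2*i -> [61, 63, 65, 67, 69]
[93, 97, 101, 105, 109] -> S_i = 93 + 4*i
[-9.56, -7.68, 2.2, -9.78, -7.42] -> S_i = Random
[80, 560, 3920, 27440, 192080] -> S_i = 80*7^i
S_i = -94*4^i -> [-94, -376, -1504, -6016, -24064]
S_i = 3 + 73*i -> [3, 76, 149, 222, 295]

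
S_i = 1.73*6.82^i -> [1.73, 11.8, 80.47, 548.78, 3742.69]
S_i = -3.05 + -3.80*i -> [-3.05, -6.85, -10.65, -14.45, -18.25]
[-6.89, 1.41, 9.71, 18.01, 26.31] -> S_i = -6.89 + 8.30*i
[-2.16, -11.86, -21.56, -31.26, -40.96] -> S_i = -2.16 + -9.70*i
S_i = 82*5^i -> [82, 410, 2050, 10250, 51250]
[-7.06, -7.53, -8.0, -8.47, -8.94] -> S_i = -7.06 + -0.47*i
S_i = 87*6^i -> [87, 522, 3132, 18792, 112752]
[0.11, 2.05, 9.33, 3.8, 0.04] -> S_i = Random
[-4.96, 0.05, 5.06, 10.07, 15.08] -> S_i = -4.96 + 5.01*i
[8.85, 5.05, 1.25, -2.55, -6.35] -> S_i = 8.85 + -3.80*i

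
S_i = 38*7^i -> [38, 266, 1862, 13034, 91238]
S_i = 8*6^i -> [8, 48, 288, 1728, 10368]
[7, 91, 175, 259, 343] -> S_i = 7 + 84*i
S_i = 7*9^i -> [7, 63, 567, 5103, 45927]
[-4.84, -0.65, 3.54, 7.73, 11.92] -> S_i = -4.84 + 4.19*i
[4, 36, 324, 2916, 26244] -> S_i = 4*9^i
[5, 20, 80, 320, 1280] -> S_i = 5*4^i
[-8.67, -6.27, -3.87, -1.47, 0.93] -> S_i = -8.67 + 2.40*i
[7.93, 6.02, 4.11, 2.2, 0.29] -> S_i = 7.93 + -1.91*i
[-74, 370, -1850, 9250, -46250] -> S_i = -74*-5^i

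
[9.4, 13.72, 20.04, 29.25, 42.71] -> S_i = 9.40*1.46^i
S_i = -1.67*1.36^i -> [-1.67, -2.27, -3.09, -4.2, -5.71]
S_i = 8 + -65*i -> [8, -57, -122, -187, -252]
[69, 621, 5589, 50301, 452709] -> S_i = 69*9^i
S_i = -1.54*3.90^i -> [-1.54, -6.01, -23.42, -91.35, -356.27]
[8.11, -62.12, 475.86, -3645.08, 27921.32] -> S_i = 8.11*(-7.66)^i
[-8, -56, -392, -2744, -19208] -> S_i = -8*7^i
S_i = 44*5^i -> [44, 220, 1100, 5500, 27500]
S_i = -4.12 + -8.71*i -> [-4.12, -12.83, -21.54, -30.25, -38.96]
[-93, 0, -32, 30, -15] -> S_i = Random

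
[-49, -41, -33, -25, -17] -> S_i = -49 + 8*i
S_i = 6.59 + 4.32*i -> [6.59, 10.91, 15.23, 19.55, 23.87]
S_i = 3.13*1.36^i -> [3.13, 4.26, 5.79, 7.87, 10.71]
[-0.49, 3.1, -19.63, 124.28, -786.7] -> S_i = -0.49*(-6.33)^i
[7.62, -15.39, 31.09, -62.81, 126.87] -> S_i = 7.62*(-2.02)^i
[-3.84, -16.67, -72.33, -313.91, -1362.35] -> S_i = -3.84*4.34^i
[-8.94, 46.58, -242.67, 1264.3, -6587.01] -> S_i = -8.94*(-5.21)^i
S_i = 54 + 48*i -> [54, 102, 150, 198, 246]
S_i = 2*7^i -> [2, 14, 98, 686, 4802]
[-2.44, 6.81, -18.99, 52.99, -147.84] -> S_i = -2.44*(-2.79)^i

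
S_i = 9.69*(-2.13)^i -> [9.69, -20.64, 43.96, -93.64, 199.45]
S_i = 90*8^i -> [90, 720, 5760, 46080, 368640]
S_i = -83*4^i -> [-83, -332, -1328, -5312, -21248]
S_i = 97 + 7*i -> [97, 104, 111, 118, 125]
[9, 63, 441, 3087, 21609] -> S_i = 9*7^i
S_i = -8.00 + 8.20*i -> [-8.0, 0.2, 8.4, 16.6, 24.8]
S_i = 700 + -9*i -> [700, 691, 682, 673, 664]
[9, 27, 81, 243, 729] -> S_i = 9*3^i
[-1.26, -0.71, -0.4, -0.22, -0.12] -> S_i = -1.26*0.56^i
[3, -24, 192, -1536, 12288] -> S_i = 3*-8^i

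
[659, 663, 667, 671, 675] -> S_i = 659 + 4*i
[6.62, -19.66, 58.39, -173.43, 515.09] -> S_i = 6.62*(-2.97)^i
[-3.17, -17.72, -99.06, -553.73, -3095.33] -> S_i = -3.17*5.59^i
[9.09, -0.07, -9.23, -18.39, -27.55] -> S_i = 9.09 + -9.16*i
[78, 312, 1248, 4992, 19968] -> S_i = 78*4^i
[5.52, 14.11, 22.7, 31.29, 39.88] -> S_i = 5.52 + 8.59*i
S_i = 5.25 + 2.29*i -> [5.25, 7.54, 9.83, 12.12, 14.41]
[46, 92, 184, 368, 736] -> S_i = 46*2^i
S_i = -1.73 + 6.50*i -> [-1.73, 4.77, 11.27, 17.77, 24.27]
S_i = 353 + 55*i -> [353, 408, 463, 518, 573]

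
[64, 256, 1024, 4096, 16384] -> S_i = 64*4^i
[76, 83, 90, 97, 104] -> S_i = 76 + 7*i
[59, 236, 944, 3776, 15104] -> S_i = 59*4^i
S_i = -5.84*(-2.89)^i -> [-5.84, 16.88, -48.78, 140.96, -407.38]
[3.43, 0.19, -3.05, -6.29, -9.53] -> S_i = 3.43 + -3.24*i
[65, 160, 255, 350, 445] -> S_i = 65 + 95*i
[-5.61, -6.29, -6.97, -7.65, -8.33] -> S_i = -5.61 + -0.68*i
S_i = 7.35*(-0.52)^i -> [7.35, -3.82, 1.99, -1.03, 0.54]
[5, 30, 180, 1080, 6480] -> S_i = 5*6^i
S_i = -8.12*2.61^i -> [-8.12, -21.19, -55.31, -144.37, -376.81]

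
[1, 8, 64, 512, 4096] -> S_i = 1*8^i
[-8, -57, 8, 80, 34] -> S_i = Random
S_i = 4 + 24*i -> [4, 28, 52, 76, 100]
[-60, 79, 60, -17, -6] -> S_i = Random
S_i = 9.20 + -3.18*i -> [9.2, 6.02, 2.84, -0.34, -3.52]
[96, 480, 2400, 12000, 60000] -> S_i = 96*5^i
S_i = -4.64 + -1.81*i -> [-4.64, -6.45, -8.26, -10.07, -11.88]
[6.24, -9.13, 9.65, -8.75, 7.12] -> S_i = Random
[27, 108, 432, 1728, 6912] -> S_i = 27*4^i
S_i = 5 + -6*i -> [5, -1, -7, -13, -19]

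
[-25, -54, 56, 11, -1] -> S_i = Random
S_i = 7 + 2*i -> [7, 9, 11, 13, 15]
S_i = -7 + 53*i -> [-7, 46, 99, 152, 205]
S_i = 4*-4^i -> [4, -16, 64, -256, 1024]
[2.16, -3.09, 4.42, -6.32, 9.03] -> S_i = 2.16*(-1.43)^i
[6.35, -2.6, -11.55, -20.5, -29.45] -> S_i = 6.35 + -8.95*i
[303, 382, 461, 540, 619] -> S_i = 303 + 79*i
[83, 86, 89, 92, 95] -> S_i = 83 + 3*i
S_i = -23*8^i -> [-23, -184, -1472, -11776, -94208]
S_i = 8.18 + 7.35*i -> [8.18, 15.53, 22.88, 30.23, 37.58]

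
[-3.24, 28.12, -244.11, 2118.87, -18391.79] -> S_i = -3.24*(-8.68)^i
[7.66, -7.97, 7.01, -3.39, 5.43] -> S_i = Random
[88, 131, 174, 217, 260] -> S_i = 88 + 43*i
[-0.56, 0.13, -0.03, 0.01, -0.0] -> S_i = -0.56*(-0.23)^i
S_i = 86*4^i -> [86, 344, 1376, 5504, 22016]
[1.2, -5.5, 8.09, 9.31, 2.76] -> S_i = Random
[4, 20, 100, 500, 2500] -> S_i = 4*5^i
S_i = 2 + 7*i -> [2, 9, 16, 23, 30]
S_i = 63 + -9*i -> [63, 54, 45, 36, 27]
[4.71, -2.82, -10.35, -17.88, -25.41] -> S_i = 4.71 + -7.53*i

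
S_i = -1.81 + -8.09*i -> [-1.81, -9.9, -17.99, -26.08, -34.17]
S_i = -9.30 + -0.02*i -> [-9.3, -9.32, -9.34, -9.36, -9.38]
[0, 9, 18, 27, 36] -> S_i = 0 + 9*i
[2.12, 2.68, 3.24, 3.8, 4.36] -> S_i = 2.12 + 0.56*i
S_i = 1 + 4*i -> [1, 5, 9, 13, 17]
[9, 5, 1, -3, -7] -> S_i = 9 + -4*i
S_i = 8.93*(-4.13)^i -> [8.93, -36.88, 152.32, -629.07, 2598.07]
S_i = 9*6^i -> [9, 54, 324, 1944, 11664]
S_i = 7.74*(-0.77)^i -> [7.74, -5.96, 4.59, -3.53, 2.72]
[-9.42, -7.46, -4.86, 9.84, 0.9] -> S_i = Random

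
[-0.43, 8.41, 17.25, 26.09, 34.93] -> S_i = -0.43 + 8.84*i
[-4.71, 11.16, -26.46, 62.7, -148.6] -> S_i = -4.71*(-2.37)^i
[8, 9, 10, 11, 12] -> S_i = 8 + 1*i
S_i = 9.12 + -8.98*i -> [9.12, 0.14, -8.84, -17.82, -26.8]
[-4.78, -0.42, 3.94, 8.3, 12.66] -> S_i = -4.78 + 4.36*i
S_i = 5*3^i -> [5, 15, 45, 135, 405]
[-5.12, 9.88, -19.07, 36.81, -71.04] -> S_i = -5.12*(-1.93)^i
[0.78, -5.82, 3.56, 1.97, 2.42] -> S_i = Random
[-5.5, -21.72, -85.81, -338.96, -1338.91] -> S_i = -5.50*3.95^i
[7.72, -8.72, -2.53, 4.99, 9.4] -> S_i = Random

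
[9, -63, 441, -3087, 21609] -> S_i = 9*-7^i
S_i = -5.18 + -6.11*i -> [-5.18, -11.29, -17.4, -23.51, -29.62]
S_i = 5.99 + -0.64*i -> [5.99, 5.35, 4.71, 4.07, 3.43]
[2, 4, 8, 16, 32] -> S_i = 2*2^i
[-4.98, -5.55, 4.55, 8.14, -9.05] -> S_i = Random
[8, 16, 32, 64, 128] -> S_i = 8*2^i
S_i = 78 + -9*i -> [78, 69, 60, 51, 42]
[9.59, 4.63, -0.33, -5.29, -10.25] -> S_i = 9.59 + -4.96*i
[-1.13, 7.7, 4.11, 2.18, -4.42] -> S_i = Random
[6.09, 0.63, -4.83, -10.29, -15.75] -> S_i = 6.09 + -5.46*i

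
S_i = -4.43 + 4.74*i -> [-4.43, 0.31, 5.05, 9.79, 14.53]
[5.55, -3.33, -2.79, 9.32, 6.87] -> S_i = Random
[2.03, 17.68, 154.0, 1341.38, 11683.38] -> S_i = 2.03*8.71^i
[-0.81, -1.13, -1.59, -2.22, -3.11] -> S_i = -0.81*1.40^i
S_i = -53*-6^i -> [-53, 318, -1908, 11448, -68688]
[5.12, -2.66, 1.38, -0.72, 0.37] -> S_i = 5.12*(-0.52)^i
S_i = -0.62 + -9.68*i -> [-0.62, -10.3, -19.98, -29.66, -39.34]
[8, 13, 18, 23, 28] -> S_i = 8 + 5*i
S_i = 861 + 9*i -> [861, 870, 879, 888, 897]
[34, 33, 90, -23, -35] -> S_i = Random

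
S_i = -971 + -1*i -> [-971, -972, -973, -974, -975]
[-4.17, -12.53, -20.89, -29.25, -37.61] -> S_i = -4.17 + -8.36*i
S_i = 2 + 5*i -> [2, 7, 12, 17, 22]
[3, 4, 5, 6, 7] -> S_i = 3 + 1*i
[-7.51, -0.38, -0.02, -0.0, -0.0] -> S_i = -7.51*0.05^i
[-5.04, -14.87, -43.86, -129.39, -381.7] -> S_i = -5.04*2.95^i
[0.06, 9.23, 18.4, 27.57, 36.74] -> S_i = 0.06 + 9.17*i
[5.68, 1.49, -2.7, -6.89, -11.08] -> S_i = 5.68 + -4.19*i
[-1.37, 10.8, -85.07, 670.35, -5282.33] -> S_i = -1.37*(-7.88)^i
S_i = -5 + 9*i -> [-5, 4, 13, 22, 31]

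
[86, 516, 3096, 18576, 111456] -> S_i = 86*6^i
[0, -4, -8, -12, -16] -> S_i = 0 + -4*i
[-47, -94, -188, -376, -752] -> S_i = -47*2^i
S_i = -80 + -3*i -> [-80, -83, -86, -89, -92]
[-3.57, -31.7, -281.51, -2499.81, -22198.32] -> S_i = -3.57*8.88^i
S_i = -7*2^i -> [-7, -14, -28, -56, -112]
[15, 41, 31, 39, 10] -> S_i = Random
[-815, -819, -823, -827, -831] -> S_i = -815 + -4*i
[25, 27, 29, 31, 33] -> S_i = 25 + 2*i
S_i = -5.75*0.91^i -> [-5.75, -5.23, -4.76, -4.33, -3.94]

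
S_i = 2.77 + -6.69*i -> [2.77, -3.92, -10.61, -17.3, -23.99]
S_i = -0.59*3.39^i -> [-0.59, -2.0, -6.78, -22.99, -77.92]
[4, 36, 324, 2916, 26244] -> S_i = 4*9^i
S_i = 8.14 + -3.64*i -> [8.14, 4.5, 0.86, -2.78, -6.42]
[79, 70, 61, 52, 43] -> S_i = 79 + -9*i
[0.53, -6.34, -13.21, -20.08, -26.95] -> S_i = 0.53 + -6.87*i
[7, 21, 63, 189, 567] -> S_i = 7*3^i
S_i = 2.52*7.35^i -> [2.52, 18.52, 136.14, 1000.6, 7354.44]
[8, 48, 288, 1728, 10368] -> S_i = 8*6^i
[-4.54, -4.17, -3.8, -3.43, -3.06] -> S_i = -4.54 + 0.37*i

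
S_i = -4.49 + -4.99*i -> [-4.49, -9.48, -14.47, -19.46, -24.45]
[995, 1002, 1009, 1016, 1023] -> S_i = 995 + 7*i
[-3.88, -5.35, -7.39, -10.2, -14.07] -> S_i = -3.88*1.38^i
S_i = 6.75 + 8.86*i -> [6.75, 15.61, 24.47, 33.33, 42.19]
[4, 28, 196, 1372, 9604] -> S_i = 4*7^i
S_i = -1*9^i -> [-1, -9, -81, -729, -6561]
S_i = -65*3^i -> [-65, -195, -585, -1755, -5265]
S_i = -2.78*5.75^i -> [-2.78, -15.98, -91.91, -528.5, -3038.9]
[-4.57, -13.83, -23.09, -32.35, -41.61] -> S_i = -4.57 + -9.26*i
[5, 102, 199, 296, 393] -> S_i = 5 + 97*i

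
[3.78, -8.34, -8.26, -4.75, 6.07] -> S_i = Random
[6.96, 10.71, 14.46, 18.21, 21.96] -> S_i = 6.96 + 3.75*i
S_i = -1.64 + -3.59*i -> [-1.64, -5.23, -8.82, -12.41, -16.0]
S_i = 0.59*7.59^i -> [0.59, 4.48, 33.99, 257.97, 1958.03]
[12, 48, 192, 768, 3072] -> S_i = 12*4^i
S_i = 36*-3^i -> [36, -108, 324, -972, 2916]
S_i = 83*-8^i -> [83, -664, 5312, -42496, 339968]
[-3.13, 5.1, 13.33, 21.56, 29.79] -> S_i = -3.13 + 8.23*i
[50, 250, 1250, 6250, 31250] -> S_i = 50*5^i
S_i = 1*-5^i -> [1, -5, 25, -125, 625]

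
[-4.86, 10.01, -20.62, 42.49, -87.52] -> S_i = -4.86*(-2.06)^i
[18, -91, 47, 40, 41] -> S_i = Random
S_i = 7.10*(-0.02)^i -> [7.1, -0.14, 0.0, -0.0, 0.0]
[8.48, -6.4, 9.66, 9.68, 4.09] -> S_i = Random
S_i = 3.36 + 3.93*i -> [3.36, 7.29, 11.22, 15.15, 19.08]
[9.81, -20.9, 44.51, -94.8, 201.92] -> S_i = 9.81*(-2.13)^i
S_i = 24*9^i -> [24, 216, 1944, 17496, 157464]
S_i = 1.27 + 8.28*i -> [1.27, 9.55, 17.83, 26.11, 34.39]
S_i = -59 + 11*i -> [-59, -48, -37, -26, -15]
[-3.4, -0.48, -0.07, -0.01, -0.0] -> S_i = -3.40*0.14^i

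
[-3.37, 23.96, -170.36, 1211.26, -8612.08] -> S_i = -3.37*(-7.11)^i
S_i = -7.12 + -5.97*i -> [-7.12, -13.09, -19.06, -25.03, -31.0]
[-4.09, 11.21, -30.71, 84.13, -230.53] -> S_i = -4.09*(-2.74)^i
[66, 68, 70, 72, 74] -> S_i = 66 + 2*i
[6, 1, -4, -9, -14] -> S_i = 6 + -5*i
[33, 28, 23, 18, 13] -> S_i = 33 + -5*i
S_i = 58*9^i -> [58, 522, 4698, 42282, 380538]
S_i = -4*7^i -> [-4, -28, -196, -1372, -9604]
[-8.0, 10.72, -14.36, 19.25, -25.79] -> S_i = -8.00*(-1.34)^i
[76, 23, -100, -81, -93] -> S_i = Random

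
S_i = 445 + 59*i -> [445, 504, 563, 622, 681]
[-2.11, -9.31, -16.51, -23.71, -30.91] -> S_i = -2.11 + -7.20*i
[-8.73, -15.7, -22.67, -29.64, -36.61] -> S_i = -8.73 + -6.97*i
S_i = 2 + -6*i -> [2, -4, -10, -16, -22]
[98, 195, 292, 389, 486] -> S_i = 98 + 97*i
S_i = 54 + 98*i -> [54, 152, 250, 348, 446]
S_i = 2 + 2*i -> [2, 4, 6, 8, 10]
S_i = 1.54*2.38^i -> [1.54, 3.67, 8.72, 20.76, 49.41]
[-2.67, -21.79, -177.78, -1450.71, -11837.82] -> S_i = -2.67*8.16^i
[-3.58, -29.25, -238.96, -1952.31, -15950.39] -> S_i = -3.58*8.17^i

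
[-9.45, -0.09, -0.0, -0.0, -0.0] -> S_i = -9.45*0.01^i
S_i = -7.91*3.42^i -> [-7.91, -27.05, -92.52, -316.41, -1082.13]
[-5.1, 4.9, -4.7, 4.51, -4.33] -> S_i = -5.10*(-0.96)^i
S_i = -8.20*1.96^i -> [-8.2, -16.07, -31.5, -61.74, -121.01]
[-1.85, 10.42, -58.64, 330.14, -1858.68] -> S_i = -1.85*(-5.63)^i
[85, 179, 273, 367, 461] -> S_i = 85 + 94*i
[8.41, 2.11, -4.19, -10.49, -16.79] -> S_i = 8.41 + -6.30*i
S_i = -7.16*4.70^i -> [-7.16, -33.65, -158.16, -743.37, -3493.85]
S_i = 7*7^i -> [7, 49, 343, 2401, 16807]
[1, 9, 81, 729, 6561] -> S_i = 1*9^i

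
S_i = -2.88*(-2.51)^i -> [-2.88, 7.23, -18.14, 45.54, -114.31]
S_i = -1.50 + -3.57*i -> [-1.5, -5.07, -8.64, -12.21, -15.78]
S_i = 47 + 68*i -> [47, 115, 183, 251, 319]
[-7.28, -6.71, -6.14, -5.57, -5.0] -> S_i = -7.28 + 0.57*i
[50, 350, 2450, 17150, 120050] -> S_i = 50*7^i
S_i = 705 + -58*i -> [705, 647, 589, 531, 473]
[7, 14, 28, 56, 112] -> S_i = 7*2^i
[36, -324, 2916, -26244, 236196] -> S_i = 36*-9^i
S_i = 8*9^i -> [8, 72, 648, 5832, 52488]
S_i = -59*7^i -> [-59, -413, -2891, -20237, -141659]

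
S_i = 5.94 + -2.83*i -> [5.94, 3.11, 0.28, -2.55, -5.38]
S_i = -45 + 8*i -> [-45, -37, -29, -21, -13]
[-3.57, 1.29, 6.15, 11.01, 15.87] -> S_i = -3.57 + 4.86*i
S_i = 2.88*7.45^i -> [2.88, 21.46, 159.85, 1190.86, 8871.92]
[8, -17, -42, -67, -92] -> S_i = 8 + -25*i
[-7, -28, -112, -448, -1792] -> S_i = -7*4^i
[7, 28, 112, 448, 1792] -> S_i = 7*4^i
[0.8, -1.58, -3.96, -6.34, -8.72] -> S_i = 0.80 + -2.38*i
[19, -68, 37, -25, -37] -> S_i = Random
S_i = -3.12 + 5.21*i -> [-3.12, 2.09, 7.3, 12.51, 17.72]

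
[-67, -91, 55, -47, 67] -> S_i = Random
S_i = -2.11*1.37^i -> [-2.11, -2.89, -3.96, -5.43, -7.43]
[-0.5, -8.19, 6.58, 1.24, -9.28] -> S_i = Random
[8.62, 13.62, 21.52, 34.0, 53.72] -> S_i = 8.62*1.58^i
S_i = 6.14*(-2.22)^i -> [6.14, -13.63, 30.26, -67.18, 149.14]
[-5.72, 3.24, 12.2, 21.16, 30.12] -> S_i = -5.72 + 8.96*i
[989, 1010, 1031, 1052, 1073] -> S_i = 989 + 21*i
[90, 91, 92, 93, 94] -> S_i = 90 + 1*i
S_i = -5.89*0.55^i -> [-5.89, -3.24, -1.78, -0.98, -0.54]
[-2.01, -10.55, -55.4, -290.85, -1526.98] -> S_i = -2.01*5.25^i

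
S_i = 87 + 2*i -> [87, 89, 91, 93, 95]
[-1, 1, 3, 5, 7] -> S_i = -1 + 2*i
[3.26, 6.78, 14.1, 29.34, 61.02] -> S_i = 3.26*2.08^i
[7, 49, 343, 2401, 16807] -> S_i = 7*7^i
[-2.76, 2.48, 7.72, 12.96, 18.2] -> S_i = -2.76 + 5.24*i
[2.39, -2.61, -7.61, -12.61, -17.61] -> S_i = 2.39 + -5.00*i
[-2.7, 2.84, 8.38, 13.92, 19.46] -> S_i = -2.70 + 5.54*i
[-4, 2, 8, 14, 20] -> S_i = -4 + 6*i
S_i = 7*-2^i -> [7, -14, 28, -56, 112]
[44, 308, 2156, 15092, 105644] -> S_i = 44*7^i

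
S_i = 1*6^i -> [1, 6, 36, 216, 1296]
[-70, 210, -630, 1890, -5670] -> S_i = -70*-3^i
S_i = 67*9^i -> [67, 603, 5427, 48843, 439587]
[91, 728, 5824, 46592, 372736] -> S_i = 91*8^i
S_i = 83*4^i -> [83, 332, 1328, 5312, 21248]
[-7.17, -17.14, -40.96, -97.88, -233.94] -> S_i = -7.17*2.39^i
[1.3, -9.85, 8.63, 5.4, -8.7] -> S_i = Random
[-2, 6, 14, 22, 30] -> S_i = -2 + 8*i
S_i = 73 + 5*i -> [73, 78, 83, 88, 93]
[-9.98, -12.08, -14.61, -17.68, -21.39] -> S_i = -9.98*1.21^i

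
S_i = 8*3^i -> [8, 24, 72, 216, 648]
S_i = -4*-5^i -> [-4, 20, -100, 500, -2500]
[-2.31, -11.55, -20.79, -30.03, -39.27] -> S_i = -2.31 + -9.24*i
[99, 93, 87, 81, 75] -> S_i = 99 + -6*i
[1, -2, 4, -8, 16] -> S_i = 1*-2^i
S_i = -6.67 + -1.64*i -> [-6.67, -8.31, -9.95, -11.59, -13.23]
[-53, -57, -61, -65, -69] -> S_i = -53 + -4*i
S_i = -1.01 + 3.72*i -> [-1.01, 2.71, 6.43, 10.15, 13.87]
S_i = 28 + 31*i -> [28, 59, 90, 121, 152]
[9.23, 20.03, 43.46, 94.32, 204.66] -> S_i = 9.23*2.17^i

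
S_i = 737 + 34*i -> [737, 771, 805, 839, 873]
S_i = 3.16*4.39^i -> [3.16, 13.87, 60.9, 267.35, 1173.67]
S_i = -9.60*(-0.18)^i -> [-9.6, 1.73, -0.31, 0.06, -0.01]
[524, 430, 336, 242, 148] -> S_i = 524 + -94*i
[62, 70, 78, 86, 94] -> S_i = 62 + 8*i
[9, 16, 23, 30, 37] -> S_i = 9 + 7*i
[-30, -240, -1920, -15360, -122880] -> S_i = -30*8^i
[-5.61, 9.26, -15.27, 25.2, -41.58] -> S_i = -5.61*(-1.65)^i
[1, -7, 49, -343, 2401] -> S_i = 1*-7^i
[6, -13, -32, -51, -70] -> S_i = 6 + -19*i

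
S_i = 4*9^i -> [4, 36, 324, 2916, 26244]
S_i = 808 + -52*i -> [808, 756, 704, 652, 600]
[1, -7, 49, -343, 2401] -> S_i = 1*-7^i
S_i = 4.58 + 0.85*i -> [4.58, 5.43, 6.28, 7.13, 7.98]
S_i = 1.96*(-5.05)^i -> [1.96, -9.9, 49.98, -252.42, 1274.74]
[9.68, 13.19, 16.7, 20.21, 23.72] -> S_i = 9.68 + 3.51*i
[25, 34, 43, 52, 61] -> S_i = 25 + 9*i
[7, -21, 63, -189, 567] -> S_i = 7*-3^i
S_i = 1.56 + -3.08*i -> [1.56, -1.52, -4.6, -7.68, -10.76]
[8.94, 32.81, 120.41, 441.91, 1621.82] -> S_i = 8.94*3.67^i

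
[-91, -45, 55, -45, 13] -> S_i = Random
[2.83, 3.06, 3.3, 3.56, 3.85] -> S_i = 2.83*1.08^i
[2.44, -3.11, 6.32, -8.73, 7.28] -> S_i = Random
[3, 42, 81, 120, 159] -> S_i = 3 + 39*i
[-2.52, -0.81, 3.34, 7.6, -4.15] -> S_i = Random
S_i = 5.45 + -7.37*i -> [5.45, -1.92, -9.29, -16.66, -24.03]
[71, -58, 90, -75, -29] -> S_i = Random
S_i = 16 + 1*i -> [16, 17, 18, 19, 20]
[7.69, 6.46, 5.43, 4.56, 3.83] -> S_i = 7.69*0.84^i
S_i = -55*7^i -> [-55, -385, -2695, -18865, -132055]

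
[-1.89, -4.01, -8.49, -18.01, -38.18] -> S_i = -1.89*2.12^i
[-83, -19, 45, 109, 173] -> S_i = -83 + 64*i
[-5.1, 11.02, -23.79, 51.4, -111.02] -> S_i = -5.10*(-2.16)^i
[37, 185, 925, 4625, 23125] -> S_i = 37*5^i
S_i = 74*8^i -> [74, 592, 4736, 37888, 303104]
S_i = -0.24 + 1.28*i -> [-0.24, 1.04, 2.32, 3.6, 4.88]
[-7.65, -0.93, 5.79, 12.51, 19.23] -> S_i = -7.65 + 6.72*i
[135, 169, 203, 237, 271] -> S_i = 135 + 34*i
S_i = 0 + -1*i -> [0, -1, -2, -3, -4]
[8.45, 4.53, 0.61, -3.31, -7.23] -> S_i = 8.45 + -3.92*i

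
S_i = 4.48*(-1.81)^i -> [4.48, -8.11, 14.68, -26.57, 48.08]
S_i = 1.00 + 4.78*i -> [1.0, 5.78, 10.56, 15.34, 20.12]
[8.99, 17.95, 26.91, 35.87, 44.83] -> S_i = 8.99 + 8.96*i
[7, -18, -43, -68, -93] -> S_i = 7 + -25*i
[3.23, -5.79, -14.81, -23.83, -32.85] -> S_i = 3.23 + -9.02*i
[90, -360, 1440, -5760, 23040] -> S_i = 90*-4^i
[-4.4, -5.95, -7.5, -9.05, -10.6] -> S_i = -4.40 + -1.55*i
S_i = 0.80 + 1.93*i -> [0.8, 2.73, 4.66, 6.59, 8.52]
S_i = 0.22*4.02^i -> [0.22, 0.88, 3.56, 14.29, 57.45]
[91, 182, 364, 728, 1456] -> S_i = 91*2^i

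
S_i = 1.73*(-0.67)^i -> [1.73, -1.16, 0.78, -0.52, 0.35]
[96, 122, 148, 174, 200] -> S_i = 96 + 26*i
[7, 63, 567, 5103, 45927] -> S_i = 7*9^i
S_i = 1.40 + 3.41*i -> [1.4, 4.81, 8.22, 11.63, 15.04]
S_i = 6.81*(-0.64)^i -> [6.81, -4.36, 2.79, -1.79, 1.14]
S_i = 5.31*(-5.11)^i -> [5.31, -27.13, 138.66, -708.53, 3620.58]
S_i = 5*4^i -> [5, 20, 80, 320, 1280]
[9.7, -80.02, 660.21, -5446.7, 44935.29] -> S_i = 9.70*(-8.25)^i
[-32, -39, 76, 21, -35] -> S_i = Random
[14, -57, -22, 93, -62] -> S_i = Random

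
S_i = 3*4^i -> [3, 12, 48, 192, 768]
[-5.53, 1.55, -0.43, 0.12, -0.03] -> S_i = -5.53*(-0.28)^i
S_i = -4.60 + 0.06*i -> [-4.6, -4.54, -4.48, -4.42, -4.36]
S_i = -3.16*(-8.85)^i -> [-3.16, 27.97, -247.5, 2190.37, -19384.75]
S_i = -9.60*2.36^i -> [-9.6, -22.66, -53.47, -126.18, -297.8]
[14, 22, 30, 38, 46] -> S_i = 14 + 8*i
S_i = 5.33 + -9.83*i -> [5.33, -4.5, -14.33, -24.16, -33.99]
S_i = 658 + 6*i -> [658, 664, 670, 676, 682]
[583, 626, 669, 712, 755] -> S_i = 583 + 43*i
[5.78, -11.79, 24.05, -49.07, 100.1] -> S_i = 5.78*(-2.04)^i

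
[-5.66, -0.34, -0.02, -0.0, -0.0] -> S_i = -5.66*0.06^i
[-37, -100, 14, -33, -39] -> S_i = Random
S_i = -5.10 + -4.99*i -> [-5.1, -10.09, -15.08, -20.07, -25.06]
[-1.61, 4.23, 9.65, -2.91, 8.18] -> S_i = Random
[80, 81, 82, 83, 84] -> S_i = 80 + 1*i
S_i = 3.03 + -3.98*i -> [3.03, -0.95, -4.93, -8.91, -12.89]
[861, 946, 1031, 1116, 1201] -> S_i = 861 + 85*i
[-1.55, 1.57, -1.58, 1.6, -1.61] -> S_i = -1.55*(-1.01)^i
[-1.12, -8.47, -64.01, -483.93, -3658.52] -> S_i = -1.12*7.56^i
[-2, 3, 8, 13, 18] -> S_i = -2 + 5*i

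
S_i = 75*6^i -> [75, 450, 2700, 16200, 97200]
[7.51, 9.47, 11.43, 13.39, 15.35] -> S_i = 7.51 + 1.96*i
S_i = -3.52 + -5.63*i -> [-3.52, -9.15, -14.78, -20.41, -26.04]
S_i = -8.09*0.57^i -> [-8.09, -4.61, -2.63, -1.5, -0.85]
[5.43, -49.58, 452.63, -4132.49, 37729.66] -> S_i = 5.43*(-9.13)^i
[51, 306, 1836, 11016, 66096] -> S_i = 51*6^i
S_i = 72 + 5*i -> [72, 77, 82, 87, 92]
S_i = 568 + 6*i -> [568, 574, 580, 586, 592]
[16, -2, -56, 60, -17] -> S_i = Random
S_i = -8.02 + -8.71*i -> [-8.02, -16.73, -25.44, -34.15, -42.86]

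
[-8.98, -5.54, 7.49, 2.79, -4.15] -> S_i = Random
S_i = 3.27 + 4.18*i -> [3.27, 7.45, 11.63, 15.81, 19.99]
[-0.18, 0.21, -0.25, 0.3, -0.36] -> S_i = -0.18*(-1.19)^i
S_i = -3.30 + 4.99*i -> [-3.3, 1.69, 6.68, 11.67, 16.66]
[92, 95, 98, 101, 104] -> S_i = 92 + 3*i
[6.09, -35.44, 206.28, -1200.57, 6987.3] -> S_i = 6.09*(-5.82)^i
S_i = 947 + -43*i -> [947, 904, 861, 818, 775]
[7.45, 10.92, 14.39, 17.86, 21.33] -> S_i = 7.45 + 3.47*i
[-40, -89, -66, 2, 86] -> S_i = Random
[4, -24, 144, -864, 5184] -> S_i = 4*-6^i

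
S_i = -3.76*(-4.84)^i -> [-3.76, 18.2, -88.08, 426.31, -2063.33]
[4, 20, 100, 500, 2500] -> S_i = 4*5^i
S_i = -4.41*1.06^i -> [-4.41, -4.67, -4.96, -5.25, -5.57]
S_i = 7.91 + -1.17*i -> [7.91, 6.74, 5.57, 4.4, 3.23]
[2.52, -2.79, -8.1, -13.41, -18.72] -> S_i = 2.52 + -5.31*i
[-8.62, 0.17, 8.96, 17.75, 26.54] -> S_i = -8.62 + 8.79*i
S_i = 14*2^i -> [14, 28, 56, 112, 224]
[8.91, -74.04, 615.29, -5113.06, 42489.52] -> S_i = 8.91*(-8.31)^i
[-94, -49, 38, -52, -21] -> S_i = Random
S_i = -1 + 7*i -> [-1, 6, 13, 20, 27]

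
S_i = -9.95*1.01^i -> [-9.95, -10.05, -10.15, -10.25, -10.35]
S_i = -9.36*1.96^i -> [-9.36, -18.35, -35.96, -70.48, -138.13]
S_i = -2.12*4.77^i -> [-2.12, -10.11, -48.24, -230.09, -1097.51]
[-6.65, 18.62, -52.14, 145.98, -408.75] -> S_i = -6.65*(-2.80)^i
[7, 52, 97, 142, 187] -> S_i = 7 + 45*i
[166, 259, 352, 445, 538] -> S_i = 166 + 93*i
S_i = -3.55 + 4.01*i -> [-3.55, 0.46, 4.47, 8.48, 12.49]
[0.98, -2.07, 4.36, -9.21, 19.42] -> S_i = 0.98*(-2.11)^i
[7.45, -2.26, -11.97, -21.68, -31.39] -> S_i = 7.45 + -9.71*i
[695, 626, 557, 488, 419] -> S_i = 695 + -69*i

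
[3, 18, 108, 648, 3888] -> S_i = 3*6^i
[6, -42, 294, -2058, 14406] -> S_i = 6*-7^i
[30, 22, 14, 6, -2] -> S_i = 30 + -8*i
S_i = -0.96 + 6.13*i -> [-0.96, 5.17, 11.3, 17.43, 23.56]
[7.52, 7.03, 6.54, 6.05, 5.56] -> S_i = 7.52 + -0.49*i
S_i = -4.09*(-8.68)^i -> [-4.09, 35.5, -308.15, 2674.75, -23216.79]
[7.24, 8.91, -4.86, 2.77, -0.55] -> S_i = Random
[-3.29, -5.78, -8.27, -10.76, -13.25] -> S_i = -3.29 + -2.49*i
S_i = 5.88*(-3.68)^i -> [5.88, -21.64, 79.63, -293.04, 1078.37]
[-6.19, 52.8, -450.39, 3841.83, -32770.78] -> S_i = -6.19*(-8.53)^i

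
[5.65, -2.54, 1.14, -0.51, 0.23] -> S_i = 5.65*(-0.45)^i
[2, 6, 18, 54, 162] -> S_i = 2*3^i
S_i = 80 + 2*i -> [80, 82, 84, 86, 88]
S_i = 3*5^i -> [3, 15, 75, 375, 1875]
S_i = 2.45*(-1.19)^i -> [2.45, -2.92, 3.47, -4.13, 4.91]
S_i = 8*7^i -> [8, 56, 392, 2744, 19208]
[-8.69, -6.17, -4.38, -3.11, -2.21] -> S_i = -8.69*0.71^i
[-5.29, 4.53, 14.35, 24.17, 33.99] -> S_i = -5.29 + 9.82*i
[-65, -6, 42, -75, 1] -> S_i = Random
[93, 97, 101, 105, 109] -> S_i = 93 + 4*i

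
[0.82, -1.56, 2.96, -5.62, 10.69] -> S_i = 0.82*(-1.90)^i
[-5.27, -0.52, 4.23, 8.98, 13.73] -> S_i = -5.27 + 4.75*i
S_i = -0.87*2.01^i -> [-0.87, -1.75, -3.51, -7.06, -14.2]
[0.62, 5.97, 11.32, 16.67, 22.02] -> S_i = 0.62 + 5.35*i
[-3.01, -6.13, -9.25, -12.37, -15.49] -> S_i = -3.01 + -3.12*i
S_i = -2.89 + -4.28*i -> [-2.89, -7.17, -11.45, -15.73, -20.01]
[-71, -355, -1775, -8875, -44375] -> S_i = -71*5^i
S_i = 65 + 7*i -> [65, 72, 79, 86, 93]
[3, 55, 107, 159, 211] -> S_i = 3 + 52*i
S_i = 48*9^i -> [48, 432, 3888, 34992, 314928]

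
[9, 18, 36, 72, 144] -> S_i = 9*2^i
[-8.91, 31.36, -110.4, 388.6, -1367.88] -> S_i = -8.91*(-3.52)^i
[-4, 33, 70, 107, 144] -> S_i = -4 + 37*i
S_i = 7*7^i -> [7, 49, 343, 2401, 16807]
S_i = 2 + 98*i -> [2, 100, 198, 296, 394]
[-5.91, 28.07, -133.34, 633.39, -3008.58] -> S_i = -5.91*(-4.75)^i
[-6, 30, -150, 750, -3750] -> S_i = -6*-5^i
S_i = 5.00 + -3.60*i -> [5.0, 1.4, -2.2, -5.8, -9.4]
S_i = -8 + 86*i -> [-8, 78, 164, 250, 336]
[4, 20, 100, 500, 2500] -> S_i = 4*5^i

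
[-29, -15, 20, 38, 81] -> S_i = Random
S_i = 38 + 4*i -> [38, 42, 46, 50, 54]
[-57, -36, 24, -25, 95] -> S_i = Random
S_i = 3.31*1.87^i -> [3.31, 6.19, 11.57, 21.64, 40.48]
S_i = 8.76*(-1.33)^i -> [8.76, -11.65, 15.5, -20.61, 27.41]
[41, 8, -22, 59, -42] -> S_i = Random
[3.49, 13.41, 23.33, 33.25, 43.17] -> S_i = 3.49 + 9.92*i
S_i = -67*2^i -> [-67, -134, -268, -536, -1072]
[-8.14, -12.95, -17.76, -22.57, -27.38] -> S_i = -8.14 + -4.81*i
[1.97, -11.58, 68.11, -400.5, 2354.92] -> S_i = 1.97*(-5.88)^i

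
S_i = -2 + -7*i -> [-2, -9, -16, -23, -30]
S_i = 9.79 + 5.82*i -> [9.79, 15.61, 21.43, 27.25, 33.07]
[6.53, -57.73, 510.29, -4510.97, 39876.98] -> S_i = 6.53*(-8.84)^i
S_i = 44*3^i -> [44, 132, 396, 1188, 3564]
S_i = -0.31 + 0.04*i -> [-0.31, -0.27, -0.23, -0.19, -0.15]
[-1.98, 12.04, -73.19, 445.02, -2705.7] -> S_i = -1.98*(-6.08)^i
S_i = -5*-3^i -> [-5, 15, -45, 135, -405]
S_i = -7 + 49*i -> [-7, 42, 91, 140, 189]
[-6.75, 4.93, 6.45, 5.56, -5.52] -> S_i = Random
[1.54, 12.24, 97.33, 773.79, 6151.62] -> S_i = 1.54*7.95^i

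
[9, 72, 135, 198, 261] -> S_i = 9 + 63*i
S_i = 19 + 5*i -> [19, 24, 29, 34, 39]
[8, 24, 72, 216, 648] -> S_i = 8*3^i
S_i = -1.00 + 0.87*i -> [-1.0, -0.13, 0.74, 1.61, 2.48]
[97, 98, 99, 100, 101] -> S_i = 97 + 1*i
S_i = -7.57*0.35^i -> [-7.57, -2.65, -0.93, -0.32, -0.11]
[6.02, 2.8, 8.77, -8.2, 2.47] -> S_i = Random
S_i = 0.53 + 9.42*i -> [0.53, 9.95, 19.37, 28.79, 38.21]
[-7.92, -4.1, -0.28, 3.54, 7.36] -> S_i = -7.92 + 3.82*i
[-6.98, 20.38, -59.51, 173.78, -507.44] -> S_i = -6.98*(-2.92)^i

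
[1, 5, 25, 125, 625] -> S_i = 1*5^i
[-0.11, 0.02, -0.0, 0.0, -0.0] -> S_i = -0.11*(-0.19)^i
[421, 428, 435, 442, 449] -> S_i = 421 + 7*i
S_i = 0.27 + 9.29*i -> [0.27, 9.56, 18.85, 28.14, 37.43]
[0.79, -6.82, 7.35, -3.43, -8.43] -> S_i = Random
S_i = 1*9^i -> [1, 9, 81, 729, 6561]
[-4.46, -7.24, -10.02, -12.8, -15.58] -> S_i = -4.46 + -2.78*i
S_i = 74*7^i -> [74, 518, 3626, 25382, 177674]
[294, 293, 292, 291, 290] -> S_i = 294 + -1*i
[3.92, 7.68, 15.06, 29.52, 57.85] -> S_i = 3.92*1.96^i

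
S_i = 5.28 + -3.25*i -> [5.28, 2.03, -1.22, -4.47, -7.72]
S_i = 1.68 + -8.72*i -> [1.68, -7.04, -15.76, -24.48, -33.2]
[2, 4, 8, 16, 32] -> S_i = 2*2^i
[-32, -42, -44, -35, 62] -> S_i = Random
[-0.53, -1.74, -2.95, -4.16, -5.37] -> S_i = -0.53 + -1.21*i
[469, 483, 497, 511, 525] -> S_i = 469 + 14*i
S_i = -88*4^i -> [-88, -352, -1408, -5632, -22528]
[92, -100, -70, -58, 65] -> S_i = Random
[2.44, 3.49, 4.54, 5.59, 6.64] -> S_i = 2.44 + 1.05*i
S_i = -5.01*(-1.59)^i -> [-5.01, 7.97, -12.67, 20.14, -32.02]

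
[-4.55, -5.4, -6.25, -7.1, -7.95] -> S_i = -4.55 + -0.85*i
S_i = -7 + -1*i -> [-7, -8, -9, -10, -11]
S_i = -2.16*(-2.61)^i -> [-2.16, 5.64, -14.71, 38.4, -100.23]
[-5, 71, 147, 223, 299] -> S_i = -5 + 76*i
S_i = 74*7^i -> [74, 518, 3626, 25382, 177674]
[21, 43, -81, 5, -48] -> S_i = Random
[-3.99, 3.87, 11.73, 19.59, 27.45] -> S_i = -3.99 + 7.86*i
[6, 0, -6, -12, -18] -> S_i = 6 + -6*i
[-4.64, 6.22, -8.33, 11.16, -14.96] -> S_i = -4.64*(-1.34)^i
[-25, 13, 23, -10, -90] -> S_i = Random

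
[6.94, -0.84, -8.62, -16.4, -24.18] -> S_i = 6.94 + -7.78*i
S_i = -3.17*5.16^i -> [-3.17, -16.36, -84.4, -435.52, -2247.28]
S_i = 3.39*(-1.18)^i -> [3.39, -4.0, 4.72, -5.57, 6.57]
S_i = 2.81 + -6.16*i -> [2.81, -3.35, -9.51, -15.67, -21.83]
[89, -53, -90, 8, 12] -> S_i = Random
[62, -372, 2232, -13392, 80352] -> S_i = 62*-6^i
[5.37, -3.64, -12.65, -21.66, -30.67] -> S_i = 5.37 + -9.01*i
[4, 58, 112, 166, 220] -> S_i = 4 + 54*i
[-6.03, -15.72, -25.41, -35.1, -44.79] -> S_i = -6.03 + -9.69*i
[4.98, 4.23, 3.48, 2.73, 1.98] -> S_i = 4.98 + -0.75*i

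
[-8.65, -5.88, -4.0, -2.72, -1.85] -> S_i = -8.65*0.68^i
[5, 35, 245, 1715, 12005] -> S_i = 5*7^i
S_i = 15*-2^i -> [15, -30, 60, -120, 240]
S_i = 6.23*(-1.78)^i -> [6.23, -11.09, 19.74, -35.14, 62.54]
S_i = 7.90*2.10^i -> [7.9, 16.59, 34.84, 73.16, 153.64]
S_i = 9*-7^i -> [9, -63, 441, -3087, 21609]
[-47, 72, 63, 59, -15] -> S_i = Random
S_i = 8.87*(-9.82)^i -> [8.87, -87.1, 855.36, -8399.59, 82483.97]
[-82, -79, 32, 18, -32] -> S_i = Random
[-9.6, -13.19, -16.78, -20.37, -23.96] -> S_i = -9.60 + -3.59*i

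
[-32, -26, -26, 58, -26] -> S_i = Random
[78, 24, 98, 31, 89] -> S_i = Random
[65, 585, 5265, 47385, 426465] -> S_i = 65*9^i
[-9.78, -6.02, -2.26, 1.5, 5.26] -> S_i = -9.78 + 3.76*i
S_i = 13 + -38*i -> [13, -25, -63, -101, -139]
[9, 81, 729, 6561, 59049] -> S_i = 9*9^i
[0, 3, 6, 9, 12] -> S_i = 0 + 3*i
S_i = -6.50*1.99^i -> [-6.5, -12.94, -25.74, -51.22, -101.94]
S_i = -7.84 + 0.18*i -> [-7.84, -7.66, -7.48, -7.3, -7.12]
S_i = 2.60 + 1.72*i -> [2.6, 4.32, 6.04, 7.76, 9.48]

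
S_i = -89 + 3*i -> [-89, -86, -83, -80, -77]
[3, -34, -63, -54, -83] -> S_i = Random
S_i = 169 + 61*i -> [169, 230, 291, 352, 413]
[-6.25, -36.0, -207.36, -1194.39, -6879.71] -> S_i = -6.25*5.76^i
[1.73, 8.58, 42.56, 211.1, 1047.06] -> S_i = 1.73*4.96^i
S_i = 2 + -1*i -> [2, 1, 0, -1, -2]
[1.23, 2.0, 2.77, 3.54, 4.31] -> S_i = 1.23 + 0.77*i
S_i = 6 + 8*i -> [6, 14, 22, 30, 38]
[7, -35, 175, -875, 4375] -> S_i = 7*-5^i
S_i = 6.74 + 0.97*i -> [6.74, 7.71, 8.68, 9.65, 10.62]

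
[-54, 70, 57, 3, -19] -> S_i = Random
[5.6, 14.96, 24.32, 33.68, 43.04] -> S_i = 5.60 + 9.36*i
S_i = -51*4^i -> [-51, -204, -816, -3264, -13056]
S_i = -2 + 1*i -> [-2, -1, 0, 1, 2]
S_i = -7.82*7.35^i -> [-7.82, -57.48, -422.46, -3105.05, -22822.13]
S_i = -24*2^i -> [-24, -48, -96, -192, -384]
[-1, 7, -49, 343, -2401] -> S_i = -1*-7^i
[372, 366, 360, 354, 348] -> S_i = 372 + -6*i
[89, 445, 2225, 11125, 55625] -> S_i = 89*5^i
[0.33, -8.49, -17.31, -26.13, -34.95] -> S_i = 0.33 + -8.82*i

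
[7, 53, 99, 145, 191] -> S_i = 7 + 46*i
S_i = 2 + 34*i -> [2, 36, 70, 104, 138]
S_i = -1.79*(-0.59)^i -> [-1.79, 1.06, -0.62, 0.37, -0.22]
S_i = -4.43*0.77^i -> [-4.43, -3.41, -2.63, -2.02, -1.56]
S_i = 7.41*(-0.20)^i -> [7.41, -1.48, 0.3, -0.06, 0.01]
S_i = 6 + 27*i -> [6, 33, 60, 87, 114]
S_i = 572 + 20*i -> [572, 592, 612, 632, 652]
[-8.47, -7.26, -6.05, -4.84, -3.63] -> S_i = -8.47 + 1.21*i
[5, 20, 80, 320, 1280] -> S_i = 5*4^i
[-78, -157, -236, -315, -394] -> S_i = -78 + -79*i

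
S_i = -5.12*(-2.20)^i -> [-5.12, 11.26, -24.78, 54.52, -119.94]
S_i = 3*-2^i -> [3, -6, 12, -24, 48]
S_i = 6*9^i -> [6, 54, 486, 4374, 39366]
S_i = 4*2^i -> [4, 8, 16, 32, 64]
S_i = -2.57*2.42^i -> [-2.57, -6.22, -15.05, -36.42, -88.14]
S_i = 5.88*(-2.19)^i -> [5.88, -12.88, 28.2, -61.76, 135.26]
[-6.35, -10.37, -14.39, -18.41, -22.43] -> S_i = -6.35 + -4.02*i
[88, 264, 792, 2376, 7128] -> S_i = 88*3^i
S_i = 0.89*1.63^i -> [0.89, 1.45, 2.36, 3.85, 6.28]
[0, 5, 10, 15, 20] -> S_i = 0 + 5*i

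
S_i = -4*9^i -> [-4, -36, -324, -2916, -26244]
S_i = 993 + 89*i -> [993, 1082, 1171, 1260, 1349]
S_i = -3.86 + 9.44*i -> [-3.86, 5.58, 15.02, 24.46, 33.9]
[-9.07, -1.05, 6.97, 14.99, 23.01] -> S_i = -9.07 + 8.02*i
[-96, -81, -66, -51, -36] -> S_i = -96 + 15*i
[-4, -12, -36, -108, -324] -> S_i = -4*3^i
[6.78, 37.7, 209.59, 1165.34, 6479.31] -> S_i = 6.78*5.56^i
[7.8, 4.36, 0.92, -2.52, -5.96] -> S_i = 7.80 + -3.44*i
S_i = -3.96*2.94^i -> [-3.96, -11.64, -34.23, -100.63, -295.86]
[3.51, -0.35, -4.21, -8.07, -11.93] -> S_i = 3.51 + -3.86*i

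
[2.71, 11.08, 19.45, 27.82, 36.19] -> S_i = 2.71 + 8.37*i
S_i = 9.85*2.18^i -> [9.85, 21.47, 46.81, 102.05, 222.47]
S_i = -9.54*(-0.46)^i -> [-9.54, 4.39, -2.02, 0.93, -0.43]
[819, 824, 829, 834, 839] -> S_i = 819 + 5*i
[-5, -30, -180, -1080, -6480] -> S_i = -5*6^i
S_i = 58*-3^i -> [58, -174, 522, -1566, 4698]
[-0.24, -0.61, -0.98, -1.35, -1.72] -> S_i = -0.24 + -0.37*i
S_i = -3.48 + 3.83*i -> [-3.48, 0.35, 4.18, 8.01, 11.84]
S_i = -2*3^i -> [-2, -6, -18, -54, -162]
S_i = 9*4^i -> [9, 36, 144, 576, 2304]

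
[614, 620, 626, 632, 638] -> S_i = 614 + 6*i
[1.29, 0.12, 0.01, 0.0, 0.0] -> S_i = 1.29*0.09^i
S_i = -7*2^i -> [-7, -14, -28, -56, -112]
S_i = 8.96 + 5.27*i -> [8.96, 14.23, 19.5, 24.77, 30.04]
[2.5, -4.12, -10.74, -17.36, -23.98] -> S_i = 2.50 + -6.62*i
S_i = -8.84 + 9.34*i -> [-8.84, 0.5, 9.84, 19.18, 28.52]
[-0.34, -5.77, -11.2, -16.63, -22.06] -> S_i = -0.34 + -5.43*i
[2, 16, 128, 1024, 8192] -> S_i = 2*8^i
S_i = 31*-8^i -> [31, -248, 1984, -15872, 126976]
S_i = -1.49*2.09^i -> [-1.49, -3.11, -6.51, -13.6, -28.43]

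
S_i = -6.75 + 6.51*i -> [-6.75, -0.24, 6.27, 12.78, 19.29]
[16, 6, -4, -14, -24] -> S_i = 16 + -10*i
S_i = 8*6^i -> [8, 48, 288, 1728, 10368]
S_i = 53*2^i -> [53, 106, 212, 424, 848]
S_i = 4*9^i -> [4, 36, 324, 2916, 26244]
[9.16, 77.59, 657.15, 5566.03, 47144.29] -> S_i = 9.16*8.47^i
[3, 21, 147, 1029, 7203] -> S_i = 3*7^i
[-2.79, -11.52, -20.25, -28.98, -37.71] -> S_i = -2.79 + -8.73*i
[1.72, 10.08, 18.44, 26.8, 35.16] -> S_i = 1.72 + 8.36*i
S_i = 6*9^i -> [6, 54, 486, 4374, 39366]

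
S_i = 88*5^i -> [88, 440, 2200, 11000, 55000]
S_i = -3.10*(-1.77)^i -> [-3.1, 5.49, -9.71, 17.19, -30.43]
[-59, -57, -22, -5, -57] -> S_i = Random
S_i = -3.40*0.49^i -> [-3.4, -1.67, -0.82, -0.4, -0.2]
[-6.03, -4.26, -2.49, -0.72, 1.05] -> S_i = -6.03 + 1.77*i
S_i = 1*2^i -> [1, 2, 4, 8, 16]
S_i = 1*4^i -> [1, 4, 16, 64, 256]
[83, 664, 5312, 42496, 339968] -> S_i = 83*8^i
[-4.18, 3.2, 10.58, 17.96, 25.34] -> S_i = -4.18 + 7.38*i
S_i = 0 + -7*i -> [0, -7, -14, -21, -28]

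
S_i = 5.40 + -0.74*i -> [5.4, 4.66, 3.92, 3.18, 2.44]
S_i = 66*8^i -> [66, 528, 4224, 33792, 270336]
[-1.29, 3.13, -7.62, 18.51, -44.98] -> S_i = -1.29*(-2.43)^i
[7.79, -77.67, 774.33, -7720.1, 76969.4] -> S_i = 7.79*(-9.97)^i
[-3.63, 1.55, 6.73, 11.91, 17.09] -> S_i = -3.63 + 5.18*i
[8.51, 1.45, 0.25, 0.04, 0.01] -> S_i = 8.51*0.17^i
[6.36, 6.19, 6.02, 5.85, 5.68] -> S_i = 6.36 + -0.17*i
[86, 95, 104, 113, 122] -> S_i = 86 + 9*i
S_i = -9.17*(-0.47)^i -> [-9.17, 4.31, -2.03, 0.95, -0.45]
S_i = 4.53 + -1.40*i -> [4.53, 3.13, 1.73, 0.33, -1.07]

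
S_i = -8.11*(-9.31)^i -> [-8.11, 75.5, -702.94, 6544.4, -60928.37]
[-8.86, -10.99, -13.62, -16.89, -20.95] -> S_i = -8.86*1.24^i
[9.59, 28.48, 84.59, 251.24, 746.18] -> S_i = 9.59*2.97^i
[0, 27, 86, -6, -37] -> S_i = Random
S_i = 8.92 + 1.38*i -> [8.92, 10.3, 11.68, 13.06, 14.44]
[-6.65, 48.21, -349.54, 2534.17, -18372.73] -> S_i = -6.65*(-7.25)^i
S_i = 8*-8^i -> [8, -64, 512, -4096, 32768]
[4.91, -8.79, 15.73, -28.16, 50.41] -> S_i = 4.91*(-1.79)^i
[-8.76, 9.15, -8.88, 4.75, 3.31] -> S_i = Random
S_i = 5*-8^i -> [5, -40, 320, -2560, 20480]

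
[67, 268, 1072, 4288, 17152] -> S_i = 67*4^i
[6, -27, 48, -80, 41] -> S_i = Random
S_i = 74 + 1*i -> [74, 75, 76, 77, 78]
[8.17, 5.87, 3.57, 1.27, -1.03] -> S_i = 8.17 + -2.30*i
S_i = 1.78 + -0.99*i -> [1.78, 0.79, -0.2, -1.19, -2.18]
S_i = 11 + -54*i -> [11, -43, -97, -151, -205]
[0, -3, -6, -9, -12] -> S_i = 0 + -3*i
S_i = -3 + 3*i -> [-3, 0, 3, 6, 9]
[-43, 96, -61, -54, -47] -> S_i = Random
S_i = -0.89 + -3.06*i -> [-0.89, -3.95, -7.01, -10.07, -13.13]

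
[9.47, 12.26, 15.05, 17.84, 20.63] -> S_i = 9.47 + 2.79*i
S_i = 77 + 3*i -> [77, 80, 83, 86, 89]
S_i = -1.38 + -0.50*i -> [-1.38, -1.88, -2.38, -2.88, -3.38]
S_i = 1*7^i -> [1, 7, 49, 343, 2401]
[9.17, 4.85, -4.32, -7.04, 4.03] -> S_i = Random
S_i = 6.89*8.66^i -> [6.89, 59.67, 516.72, 4474.79, 38751.7]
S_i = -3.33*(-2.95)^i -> [-3.33, 9.82, -28.98, 85.49, -252.19]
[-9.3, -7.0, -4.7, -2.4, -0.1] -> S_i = -9.30 + 2.30*i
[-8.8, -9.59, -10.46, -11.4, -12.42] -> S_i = -8.80*1.09^i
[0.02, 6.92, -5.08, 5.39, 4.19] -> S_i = Random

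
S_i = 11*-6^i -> [11, -66, 396, -2376, 14256]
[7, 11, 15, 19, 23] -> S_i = 7 + 4*i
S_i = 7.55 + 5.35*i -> [7.55, 12.9, 18.25, 23.6, 28.95]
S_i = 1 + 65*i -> [1, 66, 131, 196, 261]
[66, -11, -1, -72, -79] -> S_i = Random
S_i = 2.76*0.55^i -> [2.76, 1.52, 0.83, 0.46, 0.25]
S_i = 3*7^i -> [3, 21, 147, 1029, 7203]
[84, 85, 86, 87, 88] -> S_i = 84 + 1*i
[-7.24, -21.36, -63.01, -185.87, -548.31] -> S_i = -7.24*2.95^i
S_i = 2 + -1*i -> [2, 1, 0, -1, -2]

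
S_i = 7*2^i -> [7, 14, 28, 56, 112]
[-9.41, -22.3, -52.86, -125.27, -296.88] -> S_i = -9.41*2.37^i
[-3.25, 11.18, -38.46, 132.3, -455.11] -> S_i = -3.25*(-3.44)^i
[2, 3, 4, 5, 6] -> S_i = 2 + 1*i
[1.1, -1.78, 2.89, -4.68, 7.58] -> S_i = 1.10*(-1.62)^i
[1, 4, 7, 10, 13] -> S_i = 1 + 3*i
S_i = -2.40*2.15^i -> [-2.4, -5.16, -11.09, -23.85, -51.28]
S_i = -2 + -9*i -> [-2, -11, -20, -29, -38]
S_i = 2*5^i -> [2, 10, 50, 250, 1250]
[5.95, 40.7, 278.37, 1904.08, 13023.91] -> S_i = 5.95*6.84^i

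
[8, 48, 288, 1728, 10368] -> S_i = 8*6^i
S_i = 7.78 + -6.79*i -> [7.78, 0.99, -5.8, -12.59, -19.38]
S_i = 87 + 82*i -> [87, 169, 251, 333, 415]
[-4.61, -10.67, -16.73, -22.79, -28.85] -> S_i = -4.61 + -6.06*i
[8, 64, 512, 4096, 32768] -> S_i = 8*8^i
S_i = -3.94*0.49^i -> [-3.94, -1.93, -0.95, -0.46, -0.23]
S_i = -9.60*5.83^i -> [-9.6, -55.97, -326.29, -1902.29, -11090.36]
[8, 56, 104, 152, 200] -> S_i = 8 + 48*i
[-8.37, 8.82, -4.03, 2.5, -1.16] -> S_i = Random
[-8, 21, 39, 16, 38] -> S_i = Random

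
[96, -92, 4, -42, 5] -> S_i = Random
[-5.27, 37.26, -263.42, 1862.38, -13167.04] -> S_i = -5.27*(-7.07)^i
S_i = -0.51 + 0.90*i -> [-0.51, 0.39, 1.29, 2.19, 3.09]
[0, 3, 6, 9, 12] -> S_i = 0 + 3*i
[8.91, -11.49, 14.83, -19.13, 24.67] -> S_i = 8.91*(-1.29)^i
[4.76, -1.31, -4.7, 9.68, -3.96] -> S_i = Random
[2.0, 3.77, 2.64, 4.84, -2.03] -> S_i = Random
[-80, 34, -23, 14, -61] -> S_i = Random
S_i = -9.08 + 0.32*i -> [-9.08, -8.76, -8.44, -8.12, -7.8]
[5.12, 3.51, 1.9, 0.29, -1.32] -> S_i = 5.12 + -1.61*i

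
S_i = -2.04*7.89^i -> [-2.04, -16.1, -126.99, -1001.98, -7905.66]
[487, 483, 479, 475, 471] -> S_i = 487 + -4*i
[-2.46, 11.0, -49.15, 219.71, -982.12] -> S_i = -2.46*(-4.47)^i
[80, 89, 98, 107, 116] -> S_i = 80 + 9*i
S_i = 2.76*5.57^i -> [2.76, 15.37, 85.63, 476.95, 2656.62]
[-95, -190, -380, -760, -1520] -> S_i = -95*2^i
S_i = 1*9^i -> [1, 9, 81, 729, 6561]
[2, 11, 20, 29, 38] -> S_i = 2 + 9*i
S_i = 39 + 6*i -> [39, 45, 51, 57, 63]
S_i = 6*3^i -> [6, 18, 54, 162, 486]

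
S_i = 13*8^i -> [13, 104, 832, 6656, 53248]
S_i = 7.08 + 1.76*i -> [7.08, 8.84, 10.6, 12.36, 14.12]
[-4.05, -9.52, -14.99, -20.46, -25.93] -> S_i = -4.05 + -5.47*i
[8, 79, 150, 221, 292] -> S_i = 8 + 71*i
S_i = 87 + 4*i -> [87, 91, 95, 99, 103]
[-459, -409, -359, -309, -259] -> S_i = -459 + 50*i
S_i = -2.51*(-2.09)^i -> [-2.51, 5.25, -10.96, 22.91, -47.89]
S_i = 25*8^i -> [25, 200, 1600, 12800, 102400]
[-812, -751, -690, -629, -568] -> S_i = -812 + 61*i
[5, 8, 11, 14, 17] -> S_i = 5 + 3*i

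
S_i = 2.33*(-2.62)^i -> [2.33, -6.1, 15.99, -41.9, 109.79]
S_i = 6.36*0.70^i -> [6.36, 4.45, 3.12, 2.18, 1.53]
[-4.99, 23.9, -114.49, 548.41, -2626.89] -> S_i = -4.99*(-4.79)^i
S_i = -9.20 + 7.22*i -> [-9.2, -1.98, 5.24, 12.46, 19.68]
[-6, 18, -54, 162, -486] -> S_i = -6*-3^i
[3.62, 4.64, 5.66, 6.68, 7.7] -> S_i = 3.62 + 1.02*i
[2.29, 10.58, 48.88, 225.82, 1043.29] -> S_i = 2.29*4.62^i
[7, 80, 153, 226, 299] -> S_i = 7 + 73*i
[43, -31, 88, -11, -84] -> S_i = Random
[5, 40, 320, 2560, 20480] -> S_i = 5*8^i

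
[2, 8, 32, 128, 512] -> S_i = 2*4^i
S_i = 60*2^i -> [60, 120, 240, 480, 960]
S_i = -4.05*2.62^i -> [-4.05, -10.61, -27.8, -72.84, -190.84]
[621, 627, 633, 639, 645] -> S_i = 621 + 6*i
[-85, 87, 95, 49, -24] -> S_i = Random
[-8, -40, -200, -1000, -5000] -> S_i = -8*5^i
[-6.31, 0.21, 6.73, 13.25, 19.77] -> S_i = -6.31 + 6.52*i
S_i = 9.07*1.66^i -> [9.07, 15.06, 24.99, 41.49, 68.87]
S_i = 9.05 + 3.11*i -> [9.05, 12.16, 15.27, 18.38, 21.49]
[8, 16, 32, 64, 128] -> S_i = 8*2^i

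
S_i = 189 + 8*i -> [189, 197, 205, 213, 221]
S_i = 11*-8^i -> [11, -88, 704, -5632, 45056]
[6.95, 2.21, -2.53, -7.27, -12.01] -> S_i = 6.95 + -4.74*i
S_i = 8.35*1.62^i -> [8.35, 13.53, 21.91, 35.5, 57.51]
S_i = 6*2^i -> [6, 12, 24, 48, 96]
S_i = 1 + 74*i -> [1, 75, 149, 223, 297]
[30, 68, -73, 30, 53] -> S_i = Random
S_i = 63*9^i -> [63, 567, 5103, 45927, 413343]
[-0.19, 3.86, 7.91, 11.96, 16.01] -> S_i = -0.19 + 4.05*i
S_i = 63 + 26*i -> [63, 89, 115, 141, 167]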